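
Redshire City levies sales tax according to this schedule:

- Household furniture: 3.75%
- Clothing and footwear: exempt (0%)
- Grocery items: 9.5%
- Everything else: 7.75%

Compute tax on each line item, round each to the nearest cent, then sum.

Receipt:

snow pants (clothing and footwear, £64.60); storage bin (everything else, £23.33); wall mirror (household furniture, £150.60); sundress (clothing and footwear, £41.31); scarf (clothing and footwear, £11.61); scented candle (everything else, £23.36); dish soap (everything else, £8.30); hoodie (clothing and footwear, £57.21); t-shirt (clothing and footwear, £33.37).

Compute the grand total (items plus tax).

£423.60

Snow pants £64.60: clothing and footwear → 0% → £0.00
Storage bin £23.33: everything else → 7.75% → £1.81
Wall mirror £150.60: household furniture → 3.75% → £5.65
Sundress £41.31: clothing and footwear → 0% → £0.00
Scarf £11.61: clothing and footwear → 0% → £0.00
Scented candle £23.36: everything else → 7.75% → £1.81
Dish soap £8.30: everything else → 7.75% → £0.64
Hoodie £57.21: clothing and footwear → 0% → £0.00
T-shirt £33.37: clothing and footwear → 0% → £0.00
Subtotal = £413.69; tax = £9.91; total due = £423.60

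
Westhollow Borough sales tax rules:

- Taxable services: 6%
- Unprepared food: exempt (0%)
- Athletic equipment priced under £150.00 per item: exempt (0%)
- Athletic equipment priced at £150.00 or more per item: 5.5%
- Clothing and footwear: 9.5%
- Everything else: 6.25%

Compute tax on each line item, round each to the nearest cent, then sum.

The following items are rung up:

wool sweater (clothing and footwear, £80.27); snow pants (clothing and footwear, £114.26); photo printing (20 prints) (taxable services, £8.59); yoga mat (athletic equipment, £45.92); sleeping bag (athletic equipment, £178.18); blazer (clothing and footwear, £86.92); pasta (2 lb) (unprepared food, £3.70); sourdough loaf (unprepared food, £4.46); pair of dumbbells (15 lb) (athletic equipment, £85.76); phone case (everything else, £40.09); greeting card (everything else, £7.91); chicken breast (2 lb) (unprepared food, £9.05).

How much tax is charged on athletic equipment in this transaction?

Yoga mat £45.92: athletic equipment, under £150.00 → 0% → £0.00
Sleeping bag £178.18: athletic equipment, £150.00 or more → 5.5% → £9.80
Pair of dumbbells (15 lb) £85.76: athletic equipment, under £150.00 → 0% → £0.00
Tax on athletic equipment = £0.00 + £9.80 + £0.00 = £9.80

£9.80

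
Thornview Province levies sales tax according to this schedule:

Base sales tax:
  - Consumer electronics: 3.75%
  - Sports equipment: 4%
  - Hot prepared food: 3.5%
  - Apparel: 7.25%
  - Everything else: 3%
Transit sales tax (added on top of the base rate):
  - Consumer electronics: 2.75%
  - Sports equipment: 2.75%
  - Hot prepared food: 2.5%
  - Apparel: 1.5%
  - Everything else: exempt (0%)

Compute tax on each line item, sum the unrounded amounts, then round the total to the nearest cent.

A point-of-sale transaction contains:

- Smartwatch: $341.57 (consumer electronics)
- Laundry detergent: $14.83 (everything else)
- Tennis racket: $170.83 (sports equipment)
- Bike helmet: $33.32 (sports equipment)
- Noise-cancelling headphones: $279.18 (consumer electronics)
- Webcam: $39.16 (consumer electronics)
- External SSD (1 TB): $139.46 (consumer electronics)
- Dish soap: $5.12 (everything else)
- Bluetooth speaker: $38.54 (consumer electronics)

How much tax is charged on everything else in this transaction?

Laundry detergent $14.83: everything else → 3% + 0% transit = 3% → $0.4449
Dish soap $5.12: everything else → 3% + 0% transit = 3% → $0.1536
Tax on everything else: unrounded sum = $0.5985 → $0.60

$0.60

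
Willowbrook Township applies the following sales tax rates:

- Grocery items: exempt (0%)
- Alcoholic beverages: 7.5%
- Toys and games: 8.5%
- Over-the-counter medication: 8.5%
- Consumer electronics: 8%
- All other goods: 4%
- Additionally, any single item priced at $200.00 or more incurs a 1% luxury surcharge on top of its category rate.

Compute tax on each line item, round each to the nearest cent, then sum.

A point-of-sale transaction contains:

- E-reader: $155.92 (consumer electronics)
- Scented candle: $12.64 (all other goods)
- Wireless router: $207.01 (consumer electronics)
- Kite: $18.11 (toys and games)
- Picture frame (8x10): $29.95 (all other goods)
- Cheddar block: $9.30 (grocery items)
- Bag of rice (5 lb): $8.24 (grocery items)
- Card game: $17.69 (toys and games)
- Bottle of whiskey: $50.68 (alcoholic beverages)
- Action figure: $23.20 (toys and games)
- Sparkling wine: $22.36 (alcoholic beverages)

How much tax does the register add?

$43.30

E-reader $155.92: consumer electronics → 8% → $12.47
Scented candle $12.64: all other goods → 4% → $0.51
Wireless router $207.01: consumer electronics → 8% + 1% surcharge = 9% → $18.63
Kite $18.11: toys and games → 8.5% → $1.54
Picture frame (8x10) $29.95: all other goods → 4% → $1.20
Cheddar block $9.30: grocery items → 0% → $0.00
Bag of rice (5 lb) $8.24: grocery items → 0% → $0.00
Card game $17.69: toys and games → 8.5% → $1.50
Bottle of whiskey $50.68: alcoholic beverages → 7.5% → $3.80
Action figure $23.20: toys and games → 8.5% → $1.97
Sparkling wine $22.36: alcoholic beverages → 7.5% → $1.68
Total tax = $12.47 + $0.51 + $18.63 + $1.54 + $1.20 + $1.50 + $3.80 + $1.97 + $1.68 = $43.30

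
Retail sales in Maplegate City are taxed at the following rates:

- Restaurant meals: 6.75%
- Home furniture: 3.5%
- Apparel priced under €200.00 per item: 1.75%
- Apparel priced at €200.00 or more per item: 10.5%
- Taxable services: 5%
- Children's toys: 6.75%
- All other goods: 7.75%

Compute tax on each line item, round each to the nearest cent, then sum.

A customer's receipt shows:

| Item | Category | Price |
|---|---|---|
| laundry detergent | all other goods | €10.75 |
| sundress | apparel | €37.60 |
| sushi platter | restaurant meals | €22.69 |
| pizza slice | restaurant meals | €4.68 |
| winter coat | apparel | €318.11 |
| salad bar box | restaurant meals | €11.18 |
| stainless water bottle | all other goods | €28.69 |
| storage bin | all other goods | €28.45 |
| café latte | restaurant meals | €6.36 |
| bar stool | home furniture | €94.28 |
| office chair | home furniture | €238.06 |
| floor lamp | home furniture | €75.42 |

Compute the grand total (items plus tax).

Laundry detergent €10.75: all other goods → 7.75% → €0.83
Sundress €37.60: apparel, under €200.00 → 1.75% → €0.66
Sushi platter €22.69: restaurant meals → 6.75% → €1.53
Pizza slice €4.68: restaurant meals → 6.75% → €0.32
Winter coat €318.11: apparel, €200.00 or more → 10.5% → €33.40
Salad bar box €11.18: restaurant meals → 6.75% → €0.75
Stainless water bottle €28.69: all other goods → 7.75% → €2.22
Storage bin €28.45: all other goods → 7.75% → €2.20
Café latte €6.36: restaurant meals → 6.75% → €0.43
Bar stool €94.28: home furniture → 3.5% → €3.30
Office chair €238.06: home furniture → 3.5% → €8.33
Floor lamp €75.42: home furniture → 3.5% → €2.64
Subtotal = €876.27; tax = €56.61; total due = €932.88

€932.88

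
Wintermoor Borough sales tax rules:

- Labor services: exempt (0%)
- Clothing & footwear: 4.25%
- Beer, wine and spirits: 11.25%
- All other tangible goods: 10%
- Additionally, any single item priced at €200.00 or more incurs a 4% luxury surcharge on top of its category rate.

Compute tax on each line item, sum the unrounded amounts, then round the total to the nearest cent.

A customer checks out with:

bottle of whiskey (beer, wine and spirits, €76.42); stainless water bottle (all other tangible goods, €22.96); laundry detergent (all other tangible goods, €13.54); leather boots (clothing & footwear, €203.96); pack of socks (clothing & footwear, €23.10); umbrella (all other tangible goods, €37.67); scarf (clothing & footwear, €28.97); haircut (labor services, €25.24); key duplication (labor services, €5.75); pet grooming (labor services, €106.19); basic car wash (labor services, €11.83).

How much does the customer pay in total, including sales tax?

€590.68

Bottle of whiskey €76.42: beer, wine and spirits → 11.25% → €8.59725
Stainless water bottle €22.96: all other tangible goods → 10% → €2.296
Laundry detergent €13.54: all other tangible goods → 10% → €1.354
Leather boots €203.96: clothing & footwear → 4.25% + 4% surcharge = 8.25% → €16.8267
Pack of socks €23.10: clothing & footwear → 4.25% → €0.98175
Umbrella €37.67: all other tangible goods → 10% → €3.767
Scarf €28.97: clothing & footwear → 4.25% → €1.231225
Haircut €25.24: labor services → 0% → €0.00
Key duplication €5.75: labor services → 0% → €0.00
Pet grooming €106.19: labor services → 0% → €0.00
Basic car wash €11.83: labor services → 0% → €0.00
Subtotal = €555.63; unrounded tax = €35.053925 → €35.05; total due = €590.68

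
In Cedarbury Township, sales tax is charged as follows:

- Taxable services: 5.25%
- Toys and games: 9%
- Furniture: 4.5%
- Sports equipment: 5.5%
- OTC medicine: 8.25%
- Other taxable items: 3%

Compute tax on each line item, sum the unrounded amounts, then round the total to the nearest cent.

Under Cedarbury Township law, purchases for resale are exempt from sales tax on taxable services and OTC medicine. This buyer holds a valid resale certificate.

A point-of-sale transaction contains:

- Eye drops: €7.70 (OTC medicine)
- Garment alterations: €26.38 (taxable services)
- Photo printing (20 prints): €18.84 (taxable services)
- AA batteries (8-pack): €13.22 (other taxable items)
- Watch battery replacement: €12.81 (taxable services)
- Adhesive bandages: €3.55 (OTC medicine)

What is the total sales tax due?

€0.40

Eye drops €7.70: OTC medicine, buyer-exempt → 0% → €0.00
Garment alterations €26.38: taxable services, buyer-exempt → 0% → €0.00
Photo printing (20 prints) €18.84: taxable services, buyer-exempt → 0% → €0.00
AA batteries (8-pack) €13.22: other taxable items → 3% → €0.3966
Watch battery replacement €12.81: taxable services, buyer-exempt → 0% → €0.00
Adhesive bandages €3.55: OTC medicine, buyer-exempt → 0% → €0.00
Unrounded tax sum = €0.3966 → €0.40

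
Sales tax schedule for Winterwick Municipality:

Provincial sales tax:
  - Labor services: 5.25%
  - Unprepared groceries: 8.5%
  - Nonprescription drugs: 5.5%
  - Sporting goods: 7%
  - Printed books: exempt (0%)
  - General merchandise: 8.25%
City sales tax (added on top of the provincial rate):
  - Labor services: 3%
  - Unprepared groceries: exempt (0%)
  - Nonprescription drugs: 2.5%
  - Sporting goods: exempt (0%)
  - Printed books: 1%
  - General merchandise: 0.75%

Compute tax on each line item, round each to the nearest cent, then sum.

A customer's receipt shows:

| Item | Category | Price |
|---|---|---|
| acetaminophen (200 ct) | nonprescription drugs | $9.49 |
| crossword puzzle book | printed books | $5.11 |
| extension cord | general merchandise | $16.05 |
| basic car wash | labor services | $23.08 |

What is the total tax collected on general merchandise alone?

Extension cord $16.05: general merchandise → 8.25% + 0.75% city = 9% → $1.44
Tax on general merchandise = $1.44

$1.44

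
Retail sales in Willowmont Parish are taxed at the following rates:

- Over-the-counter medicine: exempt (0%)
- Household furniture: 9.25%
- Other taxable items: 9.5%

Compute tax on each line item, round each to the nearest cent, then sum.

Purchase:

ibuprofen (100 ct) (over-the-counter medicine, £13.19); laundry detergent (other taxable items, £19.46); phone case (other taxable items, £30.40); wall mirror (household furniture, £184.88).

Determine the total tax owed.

Ibuprofen (100 ct) £13.19: over-the-counter medicine → 0% → £0.00
Laundry detergent £19.46: other taxable items → 9.5% → £1.85
Phone case £30.40: other taxable items → 9.5% → £2.89
Wall mirror £184.88: household furniture → 9.25% → £17.10
Total tax = £1.85 + £2.89 + £17.10 = £21.84

£21.84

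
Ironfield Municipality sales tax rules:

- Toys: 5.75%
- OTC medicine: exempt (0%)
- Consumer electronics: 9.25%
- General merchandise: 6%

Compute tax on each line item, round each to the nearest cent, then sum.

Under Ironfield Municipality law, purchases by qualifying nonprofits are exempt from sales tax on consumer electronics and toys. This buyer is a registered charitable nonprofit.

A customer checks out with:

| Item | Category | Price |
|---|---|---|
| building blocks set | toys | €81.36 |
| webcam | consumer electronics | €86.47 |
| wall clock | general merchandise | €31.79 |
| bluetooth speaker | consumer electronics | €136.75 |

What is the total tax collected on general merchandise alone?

Wall clock €31.79: general merchandise → 6% → €1.91
Tax on general merchandise = €1.91

€1.91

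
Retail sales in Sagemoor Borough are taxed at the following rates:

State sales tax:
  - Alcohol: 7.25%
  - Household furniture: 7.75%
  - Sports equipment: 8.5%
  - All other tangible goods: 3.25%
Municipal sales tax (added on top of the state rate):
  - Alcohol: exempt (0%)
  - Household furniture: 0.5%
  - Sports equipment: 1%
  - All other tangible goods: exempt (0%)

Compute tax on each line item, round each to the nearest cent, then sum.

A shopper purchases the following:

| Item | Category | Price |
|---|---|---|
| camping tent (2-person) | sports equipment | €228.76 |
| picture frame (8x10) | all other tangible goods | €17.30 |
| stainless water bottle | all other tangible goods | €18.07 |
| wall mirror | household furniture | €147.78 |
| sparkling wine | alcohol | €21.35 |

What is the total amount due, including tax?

Camping tent (2-person) €228.76: sports equipment → 8.5% + 1% municipal = 9.5% → €21.73
Picture frame (8x10) €17.30: all other tangible goods → 3.25% + 0% municipal = 3.25% → €0.56
Stainless water bottle €18.07: all other tangible goods → 3.25% + 0% municipal = 3.25% → €0.59
Wall mirror €147.78: household furniture → 7.75% + 0.5% municipal = 8.25% → €12.19
Sparkling wine €21.35: alcohol → 7.25% + 0% municipal = 7.25% → €1.55
Subtotal = €433.26; tax = €36.62; total due = €469.88

€469.88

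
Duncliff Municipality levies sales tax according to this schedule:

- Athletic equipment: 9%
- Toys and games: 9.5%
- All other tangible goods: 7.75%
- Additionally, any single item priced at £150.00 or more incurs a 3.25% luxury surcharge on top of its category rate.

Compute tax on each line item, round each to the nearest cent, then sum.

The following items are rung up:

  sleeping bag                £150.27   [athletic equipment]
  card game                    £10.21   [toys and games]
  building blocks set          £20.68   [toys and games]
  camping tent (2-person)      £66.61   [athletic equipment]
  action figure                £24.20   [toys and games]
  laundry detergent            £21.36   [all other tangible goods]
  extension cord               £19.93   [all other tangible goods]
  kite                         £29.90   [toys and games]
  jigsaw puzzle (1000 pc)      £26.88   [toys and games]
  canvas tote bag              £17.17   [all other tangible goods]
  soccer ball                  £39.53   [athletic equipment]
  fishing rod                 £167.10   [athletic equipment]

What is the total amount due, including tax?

£657.42

Sleeping bag £150.27: athletic equipment → 9% + 3.25% surcharge = 12.25% → £18.41
Card game £10.21: toys and games → 9.5% → £0.97
Building blocks set £20.68: toys and games → 9.5% → £1.96
Camping tent (2-person) £66.61: athletic equipment → 9% → £5.99
Action figure £24.20: toys and games → 9.5% → £2.30
Laundry detergent £21.36: all other tangible goods → 7.75% → £1.66
Extension cord £19.93: all other tangible goods → 7.75% → £1.54
Kite £29.90: toys and games → 9.5% → £2.84
Jigsaw puzzle (1000 pc) £26.88: toys and games → 9.5% → £2.55
Canvas tote bag £17.17: all other tangible goods → 7.75% → £1.33
Soccer ball £39.53: athletic equipment → 9% → £3.56
Fishing rod £167.10: athletic equipment → 9% + 3.25% surcharge = 12.25% → £20.47
Subtotal = £593.84; tax = £63.58; total due = £657.42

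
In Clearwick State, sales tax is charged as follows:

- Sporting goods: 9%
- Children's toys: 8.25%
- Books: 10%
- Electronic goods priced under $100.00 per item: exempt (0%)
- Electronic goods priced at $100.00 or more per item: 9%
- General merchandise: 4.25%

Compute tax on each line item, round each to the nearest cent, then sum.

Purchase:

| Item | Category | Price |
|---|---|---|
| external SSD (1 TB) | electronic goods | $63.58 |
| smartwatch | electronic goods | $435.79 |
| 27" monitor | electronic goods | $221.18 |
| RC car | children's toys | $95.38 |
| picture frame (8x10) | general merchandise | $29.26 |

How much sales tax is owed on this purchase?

$68.24

External SSD (1 TB) $63.58: electronic goods, under $100.00 → 0% → $0.00
Smartwatch $435.79: electronic goods, $100.00 or more → 9% → $39.22
27" monitor $221.18: electronic goods, $100.00 or more → 9% → $19.91
RC car $95.38: children's toys → 8.25% → $7.87
Picture frame (8x10) $29.26: general merchandise → 4.25% → $1.24
Total tax = $39.22 + $19.91 + $7.87 + $1.24 = $68.24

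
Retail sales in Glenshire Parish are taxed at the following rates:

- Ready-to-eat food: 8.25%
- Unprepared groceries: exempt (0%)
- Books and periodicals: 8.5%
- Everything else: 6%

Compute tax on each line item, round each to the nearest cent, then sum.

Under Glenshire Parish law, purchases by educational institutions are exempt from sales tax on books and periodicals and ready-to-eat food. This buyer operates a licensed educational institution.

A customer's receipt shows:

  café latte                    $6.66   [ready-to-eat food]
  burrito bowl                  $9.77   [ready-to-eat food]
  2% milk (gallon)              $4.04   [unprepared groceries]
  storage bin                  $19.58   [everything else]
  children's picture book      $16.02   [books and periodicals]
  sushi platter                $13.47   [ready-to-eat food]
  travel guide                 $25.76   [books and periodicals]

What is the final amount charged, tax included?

Café latte $6.66: ready-to-eat food, buyer-exempt → 0% → $0.00
Burrito bowl $9.77: ready-to-eat food, buyer-exempt → 0% → $0.00
2% milk (gallon) $4.04: unprepared groceries → 0% → $0.00
Storage bin $19.58: everything else → 6% → $1.17
Children's picture book $16.02: books and periodicals, buyer-exempt → 0% → $0.00
Sushi platter $13.47: ready-to-eat food, buyer-exempt → 0% → $0.00
Travel guide $25.76: books and periodicals, buyer-exempt → 0% → $0.00
Subtotal = $95.30; tax = $1.17; total due = $96.47

$96.47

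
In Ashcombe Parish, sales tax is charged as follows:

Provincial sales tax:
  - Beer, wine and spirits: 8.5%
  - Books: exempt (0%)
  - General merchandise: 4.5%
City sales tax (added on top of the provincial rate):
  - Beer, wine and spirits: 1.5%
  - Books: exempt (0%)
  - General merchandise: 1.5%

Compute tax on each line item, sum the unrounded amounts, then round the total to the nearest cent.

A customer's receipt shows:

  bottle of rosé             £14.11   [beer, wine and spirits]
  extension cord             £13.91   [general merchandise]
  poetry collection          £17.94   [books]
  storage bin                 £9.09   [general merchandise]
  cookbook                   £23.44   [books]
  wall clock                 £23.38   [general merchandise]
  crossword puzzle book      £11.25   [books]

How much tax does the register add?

Bottle of rosé £14.11: beer, wine and spirits → 8.5% + 1.5% city = 10% → £1.411
Extension cord £13.91: general merchandise → 4.5% + 1.5% city = 6% → £0.8346
Poetry collection £17.94: books → 0% + 0% city = 0% → £0.00
Storage bin £9.09: general merchandise → 4.5% + 1.5% city = 6% → £0.5454
Cookbook £23.44: books → 0% + 0% city = 0% → £0.00
Wall clock £23.38: general merchandise → 4.5% + 1.5% city = 6% → £1.4028
Crossword puzzle book £11.25: books → 0% + 0% city = 0% → £0.00
Unrounded tax sum = £4.1938 → £4.19

£4.19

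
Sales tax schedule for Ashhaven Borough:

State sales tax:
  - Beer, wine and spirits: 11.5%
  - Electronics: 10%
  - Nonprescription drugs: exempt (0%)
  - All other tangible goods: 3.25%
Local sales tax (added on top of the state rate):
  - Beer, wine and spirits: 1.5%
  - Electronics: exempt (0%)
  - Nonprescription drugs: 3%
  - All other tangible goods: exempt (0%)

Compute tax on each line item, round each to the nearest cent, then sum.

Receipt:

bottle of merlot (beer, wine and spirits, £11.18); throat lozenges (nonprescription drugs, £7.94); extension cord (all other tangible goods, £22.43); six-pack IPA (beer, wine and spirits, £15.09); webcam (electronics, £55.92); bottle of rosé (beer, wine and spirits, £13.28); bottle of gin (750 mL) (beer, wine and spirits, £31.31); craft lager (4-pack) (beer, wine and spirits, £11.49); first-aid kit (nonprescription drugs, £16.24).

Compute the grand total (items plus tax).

£202.63

Bottle of merlot £11.18: beer, wine and spirits → 11.5% + 1.5% local = 13% → £1.45
Throat lozenges £7.94: nonprescription drugs → 0% + 3% local = 3% → £0.24
Extension cord £22.43: all other tangible goods → 3.25% + 0% local = 3.25% → £0.73
Six-pack IPA £15.09: beer, wine and spirits → 11.5% + 1.5% local = 13% → £1.96
Webcam £55.92: electronics → 10% + 0% local = 10% → £5.59
Bottle of rosé £13.28: beer, wine and spirits → 11.5% + 1.5% local = 13% → £1.73
Bottle of gin (750 mL) £31.31: beer, wine and spirits → 11.5% + 1.5% local = 13% → £4.07
Craft lager (4-pack) £11.49: beer, wine and spirits → 11.5% + 1.5% local = 13% → £1.49
First-aid kit £16.24: nonprescription drugs → 0% + 3% local = 3% → £0.49
Subtotal = £184.88; tax = £17.75; total due = £202.63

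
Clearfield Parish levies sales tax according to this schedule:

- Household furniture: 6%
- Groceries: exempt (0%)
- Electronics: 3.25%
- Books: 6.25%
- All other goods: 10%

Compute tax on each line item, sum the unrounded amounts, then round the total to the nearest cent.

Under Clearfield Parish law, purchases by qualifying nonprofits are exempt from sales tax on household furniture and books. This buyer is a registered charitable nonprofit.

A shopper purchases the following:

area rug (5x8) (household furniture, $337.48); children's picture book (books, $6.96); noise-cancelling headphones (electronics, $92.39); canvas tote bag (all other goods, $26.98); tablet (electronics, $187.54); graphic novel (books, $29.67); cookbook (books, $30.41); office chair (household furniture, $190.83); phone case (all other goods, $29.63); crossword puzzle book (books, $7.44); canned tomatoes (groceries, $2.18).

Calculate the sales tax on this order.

Area rug (5x8) $337.48: household furniture, buyer-exempt → 0% → $0.00
Children's picture book $6.96: books, buyer-exempt → 0% → $0.00
Noise-cancelling headphones $92.39: electronics → 3.25% → $3.002675
Canvas tote bag $26.98: all other goods → 10% → $2.698
Tablet $187.54: electronics → 3.25% → $6.09505
Graphic novel $29.67: books, buyer-exempt → 0% → $0.00
Cookbook $30.41: books, buyer-exempt → 0% → $0.00
Office chair $190.83: household furniture, buyer-exempt → 0% → $0.00
Phone case $29.63: all other goods → 10% → $2.963
Crossword puzzle book $7.44: books, buyer-exempt → 0% → $0.00
Canned tomatoes $2.18: groceries → 0% → $0.00
Unrounded tax sum = $14.758725 → $14.76

$14.76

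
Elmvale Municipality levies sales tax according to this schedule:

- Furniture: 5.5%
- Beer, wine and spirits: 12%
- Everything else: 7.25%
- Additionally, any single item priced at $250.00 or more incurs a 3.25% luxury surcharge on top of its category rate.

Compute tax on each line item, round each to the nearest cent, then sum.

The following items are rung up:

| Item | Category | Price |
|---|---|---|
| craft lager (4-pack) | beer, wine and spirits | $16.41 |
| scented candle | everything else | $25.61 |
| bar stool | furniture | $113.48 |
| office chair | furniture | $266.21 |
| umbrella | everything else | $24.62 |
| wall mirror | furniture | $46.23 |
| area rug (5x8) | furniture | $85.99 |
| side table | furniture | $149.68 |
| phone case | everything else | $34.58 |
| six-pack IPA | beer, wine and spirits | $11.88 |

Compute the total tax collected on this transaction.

$54.58

Craft lager (4-pack) $16.41: beer, wine and spirits → 12% → $1.97
Scented candle $25.61: everything else → 7.25% → $1.86
Bar stool $113.48: furniture → 5.5% → $6.24
Office chair $266.21: furniture → 5.5% + 3.25% surcharge = 8.75% → $23.29
Umbrella $24.62: everything else → 7.25% → $1.78
Wall mirror $46.23: furniture → 5.5% → $2.54
Area rug (5x8) $85.99: furniture → 5.5% → $4.73
Side table $149.68: furniture → 5.5% → $8.23
Phone case $34.58: everything else → 7.25% → $2.51
Six-pack IPA $11.88: beer, wine and spirits → 12% → $1.43
Total tax = $1.97 + $1.86 + $6.24 + $23.29 + $1.78 + $2.54 + $4.73 + $8.23 + $2.51 + $1.43 = $54.58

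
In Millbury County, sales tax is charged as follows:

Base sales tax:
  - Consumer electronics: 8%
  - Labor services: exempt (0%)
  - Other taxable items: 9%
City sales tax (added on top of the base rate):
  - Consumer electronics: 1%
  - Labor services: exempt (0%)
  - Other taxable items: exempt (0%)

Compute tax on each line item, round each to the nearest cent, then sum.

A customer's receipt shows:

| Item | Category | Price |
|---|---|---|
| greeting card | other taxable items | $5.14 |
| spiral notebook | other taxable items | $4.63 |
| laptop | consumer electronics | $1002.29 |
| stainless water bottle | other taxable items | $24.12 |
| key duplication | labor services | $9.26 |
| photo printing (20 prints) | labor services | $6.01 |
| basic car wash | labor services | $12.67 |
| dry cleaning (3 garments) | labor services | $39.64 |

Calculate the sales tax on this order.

Greeting card $5.14: other taxable items → 9% + 0% city = 9% → $0.46
Spiral notebook $4.63: other taxable items → 9% + 0% city = 9% → $0.42
Laptop $1002.29: consumer electronics → 8% + 1% city = 9% → $90.21
Stainless water bottle $24.12: other taxable items → 9% + 0% city = 9% → $2.17
Key duplication $9.26: labor services → 0% + 0% city = 0% → $0.00
Photo printing (20 prints) $6.01: labor services → 0% + 0% city = 0% → $0.00
Basic car wash $12.67: labor services → 0% + 0% city = 0% → $0.00
Dry cleaning (3 garments) $39.64: labor services → 0% + 0% city = 0% → $0.00
Total tax = $0.46 + $0.42 + $90.21 + $2.17 = $93.26

$93.26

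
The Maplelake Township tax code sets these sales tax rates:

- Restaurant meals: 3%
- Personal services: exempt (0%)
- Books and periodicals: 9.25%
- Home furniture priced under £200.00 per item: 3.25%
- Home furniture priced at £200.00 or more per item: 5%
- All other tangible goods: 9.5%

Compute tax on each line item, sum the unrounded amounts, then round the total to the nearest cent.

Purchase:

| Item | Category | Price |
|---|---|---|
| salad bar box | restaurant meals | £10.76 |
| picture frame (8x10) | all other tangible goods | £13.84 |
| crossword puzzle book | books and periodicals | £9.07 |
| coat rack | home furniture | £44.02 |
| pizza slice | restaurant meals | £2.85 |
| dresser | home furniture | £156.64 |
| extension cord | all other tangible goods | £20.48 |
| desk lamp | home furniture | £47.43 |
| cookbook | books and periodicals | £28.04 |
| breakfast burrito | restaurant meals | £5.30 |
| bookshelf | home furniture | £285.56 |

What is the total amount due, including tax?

£653.59

Salad bar box £10.76: restaurant meals → 3% → £0.3228
Picture frame (8x10) £13.84: all other tangible goods → 9.5% → £1.3148
Crossword puzzle book £9.07: books and periodicals → 9.25% → £0.838975
Coat rack £44.02: home furniture, under £200.00 → 3.25% → £1.43065
Pizza slice £2.85: restaurant meals → 3% → £0.0855
Dresser £156.64: home furniture, under £200.00 → 3.25% → £5.0908
Extension cord £20.48: all other tangible goods → 9.5% → £1.9456
Desk lamp £47.43: home furniture, under £200.00 → 3.25% → £1.541475
Cookbook £28.04: books and periodicals → 9.25% → £2.5937
Breakfast burrito £5.30: restaurant meals → 3% → £0.159
Bookshelf £285.56: home furniture, £200.00 or more → 5% → £14.278
Subtotal = £623.99; unrounded tax = £29.6013 → £29.60; total due = £653.59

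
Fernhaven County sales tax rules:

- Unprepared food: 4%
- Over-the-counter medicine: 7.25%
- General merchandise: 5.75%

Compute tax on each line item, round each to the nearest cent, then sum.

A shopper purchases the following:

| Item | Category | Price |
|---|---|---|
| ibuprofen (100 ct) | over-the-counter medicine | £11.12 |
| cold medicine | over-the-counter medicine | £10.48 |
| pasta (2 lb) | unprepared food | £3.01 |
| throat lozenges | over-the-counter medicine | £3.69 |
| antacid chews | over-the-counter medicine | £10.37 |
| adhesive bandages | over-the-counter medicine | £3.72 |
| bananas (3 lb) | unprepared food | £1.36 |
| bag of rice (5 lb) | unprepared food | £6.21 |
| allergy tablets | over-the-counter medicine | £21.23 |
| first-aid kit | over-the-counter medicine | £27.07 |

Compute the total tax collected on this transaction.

Ibuprofen (100 ct) £11.12: over-the-counter medicine → 7.25% → £0.81
Cold medicine £10.48: over-the-counter medicine → 7.25% → £0.76
Pasta (2 lb) £3.01: unprepared food → 4% → £0.12
Throat lozenges £3.69: over-the-counter medicine → 7.25% → £0.27
Antacid chews £10.37: over-the-counter medicine → 7.25% → £0.75
Adhesive bandages £3.72: over-the-counter medicine → 7.25% → £0.27
Bananas (3 lb) £1.36: unprepared food → 4% → £0.05
Bag of rice (5 lb) £6.21: unprepared food → 4% → £0.25
Allergy tablets £21.23: over-the-counter medicine → 7.25% → £1.54
First-aid kit £27.07: over-the-counter medicine → 7.25% → £1.96
Total tax = £0.81 + £0.76 + £0.12 + £0.27 + £0.75 + £0.27 + £0.05 + £0.25 + £1.54 + £1.96 = £6.78

£6.78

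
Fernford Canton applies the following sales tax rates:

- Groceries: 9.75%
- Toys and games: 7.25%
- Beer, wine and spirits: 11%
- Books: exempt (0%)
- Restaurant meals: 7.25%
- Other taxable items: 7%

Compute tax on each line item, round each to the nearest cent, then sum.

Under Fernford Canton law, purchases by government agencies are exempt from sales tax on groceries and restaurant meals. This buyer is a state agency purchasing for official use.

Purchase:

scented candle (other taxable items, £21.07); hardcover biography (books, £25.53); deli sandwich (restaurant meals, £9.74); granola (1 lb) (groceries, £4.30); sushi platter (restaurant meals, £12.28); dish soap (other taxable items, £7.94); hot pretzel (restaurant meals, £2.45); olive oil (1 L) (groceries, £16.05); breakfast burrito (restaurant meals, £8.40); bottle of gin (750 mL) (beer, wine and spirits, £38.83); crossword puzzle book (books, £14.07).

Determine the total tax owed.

£6.30

Scented candle £21.07: other taxable items → 7% → £1.47
Hardcover biography £25.53: books → 0% → £0.00
Deli sandwich £9.74: restaurant meals, buyer-exempt → 0% → £0.00
Granola (1 lb) £4.30: groceries, buyer-exempt → 0% → £0.00
Sushi platter £12.28: restaurant meals, buyer-exempt → 0% → £0.00
Dish soap £7.94: other taxable items → 7% → £0.56
Hot pretzel £2.45: restaurant meals, buyer-exempt → 0% → £0.00
Olive oil (1 L) £16.05: groceries, buyer-exempt → 0% → £0.00
Breakfast burrito £8.40: restaurant meals, buyer-exempt → 0% → £0.00
Bottle of gin (750 mL) £38.83: beer, wine and spirits → 11% → £4.27
Crossword puzzle book £14.07: books → 0% → £0.00
Total tax = £1.47 + £0.56 + £4.27 = £6.30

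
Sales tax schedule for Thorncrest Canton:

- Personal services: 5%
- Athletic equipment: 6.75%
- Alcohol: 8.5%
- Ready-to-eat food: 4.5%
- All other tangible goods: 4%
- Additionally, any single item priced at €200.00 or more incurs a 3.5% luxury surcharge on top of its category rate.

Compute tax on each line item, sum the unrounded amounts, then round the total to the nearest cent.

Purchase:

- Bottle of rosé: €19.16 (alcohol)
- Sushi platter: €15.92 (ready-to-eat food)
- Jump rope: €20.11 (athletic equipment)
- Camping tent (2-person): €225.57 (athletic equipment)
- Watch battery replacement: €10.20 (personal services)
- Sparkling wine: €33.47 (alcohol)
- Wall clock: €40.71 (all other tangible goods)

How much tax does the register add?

Bottle of rosé €19.16: alcohol → 8.5% → €1.6286
Sushi platter €15.92: ready-to-eat food → 4.5% → €0.7164
Jump rope €20.11: athletic equipment → 6.75% → €1.357425
Camping tent (2-person) €225.57: athletic equipment → 6.75% + 3.5% surcharge = 10.25% → €23.120925
Watch battery replacement €10.20: personal services → 5% → €0.51
Sparkling wine €33.47: alcohol → 8.5% → €2.84495
Wall clock €40.71: all other tangible goods → 4% → €1.6284
Unrounded tax sum = €31.8067 → €31.81

€31.81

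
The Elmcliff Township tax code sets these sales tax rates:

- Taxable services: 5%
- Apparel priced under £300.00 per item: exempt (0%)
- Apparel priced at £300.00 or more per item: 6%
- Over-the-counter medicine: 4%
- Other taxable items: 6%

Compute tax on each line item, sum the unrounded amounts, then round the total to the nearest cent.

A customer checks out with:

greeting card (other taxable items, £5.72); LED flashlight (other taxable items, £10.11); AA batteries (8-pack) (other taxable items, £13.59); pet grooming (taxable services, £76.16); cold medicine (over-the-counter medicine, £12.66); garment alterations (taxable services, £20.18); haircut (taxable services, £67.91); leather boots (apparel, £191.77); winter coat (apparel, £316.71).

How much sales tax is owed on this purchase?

£29.49

Greeting card £5.72: other taxable items → 6% → £0.3432
LED flashlight £10.11: other taxable items → 6% → £0.6066
AA batteries (8-pack) £13.59: other taxable items → 6% → £0.8154
Pet grooming £76.16: taxable services → 5% → £3.808
Cold medicine £12.66: over-the-counter medicine → 4% → £0.5064
Garment alterations £20.18: taxable services → 5% → £1.009
Haircut £67.91: taxable services → 5% → £3.3955
Leather boots £191.77: apparel, under £300.00 → 0% → £0.00
Winter coat £316.71: apparel, £300.00 or more → 6% → £19.0026
Unrounded tax sum = £29.4867 → £29.49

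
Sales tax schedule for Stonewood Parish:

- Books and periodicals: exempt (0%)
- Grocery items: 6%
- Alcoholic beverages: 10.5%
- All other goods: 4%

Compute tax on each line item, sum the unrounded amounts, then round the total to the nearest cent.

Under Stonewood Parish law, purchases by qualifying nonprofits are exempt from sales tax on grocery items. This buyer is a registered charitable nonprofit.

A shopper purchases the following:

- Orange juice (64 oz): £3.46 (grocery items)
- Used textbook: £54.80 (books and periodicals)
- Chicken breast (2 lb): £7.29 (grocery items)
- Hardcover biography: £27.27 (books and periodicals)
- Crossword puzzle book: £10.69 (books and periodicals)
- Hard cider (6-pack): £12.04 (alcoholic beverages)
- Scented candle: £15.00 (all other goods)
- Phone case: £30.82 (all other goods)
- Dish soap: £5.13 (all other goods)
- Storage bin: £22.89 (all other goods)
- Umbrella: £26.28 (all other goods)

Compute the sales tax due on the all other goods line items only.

£4.00

Scented candle £15.00: all other goods → 4% → £0.60
Phone case £30.82: all other goods → 4% → £1.2328
Dish soap £5.13: all other goods → 4% → £0.2052
Storage bin £22.89: all other goods → 4% → £0.9156
Umbrella £26.28: all other goods → 4% → £1.0512
Tax on all other goods: unrounded sum = £4.0048 → £4.00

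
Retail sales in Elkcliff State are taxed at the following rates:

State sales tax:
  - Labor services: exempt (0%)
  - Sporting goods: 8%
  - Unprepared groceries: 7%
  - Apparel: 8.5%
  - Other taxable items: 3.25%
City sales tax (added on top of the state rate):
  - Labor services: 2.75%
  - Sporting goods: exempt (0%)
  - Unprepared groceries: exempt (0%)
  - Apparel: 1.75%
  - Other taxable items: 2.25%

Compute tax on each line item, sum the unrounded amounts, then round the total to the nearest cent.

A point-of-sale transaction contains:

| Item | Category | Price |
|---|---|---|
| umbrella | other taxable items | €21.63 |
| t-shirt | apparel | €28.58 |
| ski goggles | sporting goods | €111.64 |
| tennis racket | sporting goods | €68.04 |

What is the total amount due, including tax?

€248.38

Umbrella €21.63: other taxable items → 3.25% + 2.25% city = 5.5% → €1.18965
T-shirt €28.58: apparel → 8.5% + 1.75% city = 10.25% → €2.92945
Ski goggles €111.64: sporting goods → 8% + 0% city = 8% → €8.9312
Tennis racket €68.04: sporting goods → 8% + 0% city = 8% → €5.4432
Subtotal = €229.89; unrounded tax = €18.4935 → €18.49; total due = €248.38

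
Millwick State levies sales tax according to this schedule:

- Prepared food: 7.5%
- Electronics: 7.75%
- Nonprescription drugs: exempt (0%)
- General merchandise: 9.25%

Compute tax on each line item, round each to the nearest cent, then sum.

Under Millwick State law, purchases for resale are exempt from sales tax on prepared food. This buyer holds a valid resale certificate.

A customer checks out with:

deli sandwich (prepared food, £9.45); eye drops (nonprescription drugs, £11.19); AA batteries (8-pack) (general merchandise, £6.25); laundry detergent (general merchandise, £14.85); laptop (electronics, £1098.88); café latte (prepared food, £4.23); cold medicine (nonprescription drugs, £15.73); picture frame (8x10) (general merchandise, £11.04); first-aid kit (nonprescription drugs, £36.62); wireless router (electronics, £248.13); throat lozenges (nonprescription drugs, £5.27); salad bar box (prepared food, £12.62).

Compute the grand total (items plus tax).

Deli sandwich £9.45: prepared food, buyer-exempt → 0% → £0.00
Eye drops £11.19: nonprescription drugs → 0% → £0.00
AA batteries (8-pack) £6.25: general merchandise → 9.25% → £0.58
Laundry detergent £14.85: general merchandise → 9.25% → £1.37
Laptop £1098.88: electronics → 7.75% → £85.16
Café latte £4.23: prepared food, buyer-exempt → 0% → £0.00
Cold medicine £15.73: nonprescription drugs → 0% → £0.00
Picture frame (8x10) £11.04: general merchandise → 9.25% → £1.02
First-aid kit £36.62: nonprescription drugs → 0% → £0.00
Wireless router £248.13: electronics → 7.75% → £19.23
Throat lozenges £5.27: nonprescription drugs → 0% → £0.00
Salad bar box £12.62: prepared food, buyer-exempt → 0% → £0.00
Subtotal = £1474.26; tax = £107.36; total due = £1581.62

£1581.62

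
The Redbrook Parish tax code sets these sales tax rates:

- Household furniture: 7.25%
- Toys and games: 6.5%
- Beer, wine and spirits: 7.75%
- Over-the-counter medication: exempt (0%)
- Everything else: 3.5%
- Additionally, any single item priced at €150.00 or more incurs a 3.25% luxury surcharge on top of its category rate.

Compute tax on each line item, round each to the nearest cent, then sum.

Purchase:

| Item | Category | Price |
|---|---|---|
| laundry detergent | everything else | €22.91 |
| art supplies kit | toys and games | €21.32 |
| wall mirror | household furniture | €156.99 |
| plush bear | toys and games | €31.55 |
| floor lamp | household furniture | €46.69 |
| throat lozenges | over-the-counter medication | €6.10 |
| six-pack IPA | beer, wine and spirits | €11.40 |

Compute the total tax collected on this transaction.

€24.99

Laundry detergent €22.91: everything else → 3.5% → €0.80
Art supplies kit €21.32: toys and games → 6.5% → €1.39
Wall mirror €156.99: household furniture → 7.25% + 3.25% surcharge = 10.5% → €16.48
Plush bear €31.55: toys and games → 6.5% → €2.05
Floor lamp €46.69: household furniture → 7.25% → €3.39
Throat lozenges €6.10: over-the-counter medication → 0% → €0.00
Six-pack IPA €11.40: beer, wine and spirits → 7.75% → €0.88
Total tax = €0.80 + €1.39 + €16.48 + €2.05 + €3.39 + €0.88 = €24.99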